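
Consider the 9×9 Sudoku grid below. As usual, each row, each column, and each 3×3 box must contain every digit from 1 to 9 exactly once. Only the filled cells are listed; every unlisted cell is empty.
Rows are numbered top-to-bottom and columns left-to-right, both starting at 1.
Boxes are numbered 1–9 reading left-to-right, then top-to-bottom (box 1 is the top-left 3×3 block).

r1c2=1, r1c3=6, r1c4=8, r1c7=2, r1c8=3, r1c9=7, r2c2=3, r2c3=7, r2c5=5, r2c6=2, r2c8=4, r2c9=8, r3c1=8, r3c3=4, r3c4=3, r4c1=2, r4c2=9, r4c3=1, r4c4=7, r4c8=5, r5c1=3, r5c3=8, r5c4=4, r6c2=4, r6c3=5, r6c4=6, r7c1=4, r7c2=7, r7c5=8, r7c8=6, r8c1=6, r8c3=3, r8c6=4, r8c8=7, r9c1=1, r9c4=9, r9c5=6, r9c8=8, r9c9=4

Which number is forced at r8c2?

Cell r8c2 itself could take any of {2, 5, 8} by direct elimination.
Consider where 8 can go in box 7.
r7c3 is out (row 7 already has a 8).
r9c2 is out (row 9 already has a 8).
r9c3 is out (row 9 already has a 8).
So the only cell in box 7 that can hold 8 is r8c2.
Therefore r8c2 = 8.

8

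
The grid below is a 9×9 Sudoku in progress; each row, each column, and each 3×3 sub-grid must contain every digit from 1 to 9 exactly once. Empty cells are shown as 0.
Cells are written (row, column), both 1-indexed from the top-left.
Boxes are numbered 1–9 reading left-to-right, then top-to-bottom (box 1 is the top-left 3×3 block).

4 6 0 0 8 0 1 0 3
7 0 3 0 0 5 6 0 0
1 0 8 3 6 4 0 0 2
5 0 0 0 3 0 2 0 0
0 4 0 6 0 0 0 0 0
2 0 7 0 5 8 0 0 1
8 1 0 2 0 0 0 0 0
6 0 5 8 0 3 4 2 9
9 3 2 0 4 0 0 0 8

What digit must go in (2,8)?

Cell (2,8) itself could take any of {4, 8, 9} by direct elimination.
Consider where 8 can go in box 3.
(1,8) is out (row 1 already has a 8).
(2,9) is out (column 9 already has a 8).
(3,7) is out (row 3 already has a 8).
(3,8) is out (row 3 already has a 8).
So the only cell in box 3 that can hold 8 is (2,8).
Therefore (2,8) = 8.

8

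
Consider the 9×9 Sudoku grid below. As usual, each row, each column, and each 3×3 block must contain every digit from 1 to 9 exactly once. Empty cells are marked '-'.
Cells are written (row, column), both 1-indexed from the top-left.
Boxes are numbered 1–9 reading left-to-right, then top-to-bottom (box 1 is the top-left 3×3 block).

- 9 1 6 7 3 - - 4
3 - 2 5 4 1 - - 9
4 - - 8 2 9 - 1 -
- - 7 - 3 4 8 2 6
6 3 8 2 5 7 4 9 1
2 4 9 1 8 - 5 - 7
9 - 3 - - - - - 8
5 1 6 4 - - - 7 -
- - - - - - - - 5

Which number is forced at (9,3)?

Row 9 already contains {5}.
Column 3 already contains {1, 2, 3, 6, 7, 8, 9}.
Its 3×3 block (box 7) already contains {1, 3, 5, 6, 9}.
The only value from 1–9 not eliminated is 4, so (9,3) = 4.

4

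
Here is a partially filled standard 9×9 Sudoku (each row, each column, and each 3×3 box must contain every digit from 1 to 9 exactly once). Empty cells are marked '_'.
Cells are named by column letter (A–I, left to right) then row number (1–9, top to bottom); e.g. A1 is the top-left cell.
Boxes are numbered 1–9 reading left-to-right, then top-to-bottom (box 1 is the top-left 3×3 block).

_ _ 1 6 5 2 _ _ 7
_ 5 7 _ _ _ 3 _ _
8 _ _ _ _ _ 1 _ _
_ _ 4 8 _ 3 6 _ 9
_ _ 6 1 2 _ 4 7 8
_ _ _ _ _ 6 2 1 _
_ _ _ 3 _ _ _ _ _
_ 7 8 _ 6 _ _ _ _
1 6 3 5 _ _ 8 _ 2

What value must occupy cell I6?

Cell I6 itself could take any of {3, 5} by direct elimination.
Consider where 3 can go in box 6.
H4 is out (row 4 already has a 3).
So the only cell in box 6 that can hold 3 is I6.
Therefore I6 = 3.

3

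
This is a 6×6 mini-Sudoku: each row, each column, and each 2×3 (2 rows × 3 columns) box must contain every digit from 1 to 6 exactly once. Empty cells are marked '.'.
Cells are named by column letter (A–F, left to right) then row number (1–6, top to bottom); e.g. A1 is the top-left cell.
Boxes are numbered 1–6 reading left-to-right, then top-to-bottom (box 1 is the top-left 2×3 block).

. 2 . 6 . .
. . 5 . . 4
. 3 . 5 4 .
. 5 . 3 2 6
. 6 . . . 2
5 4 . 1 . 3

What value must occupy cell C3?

Cell C3 itself could take any of {1, 2, 6} by direct elimination.
Consider where 6 can go in column C.
C1 is out (row 1 already has a 6).
C4 is out (row 4 already has a 6).
C5 is out (row 5 already has a 6).
C6 is out (box 5 already has a 6).
So the only cell in column C that can hold 6 is C3.
Therefore C3 = 6.

6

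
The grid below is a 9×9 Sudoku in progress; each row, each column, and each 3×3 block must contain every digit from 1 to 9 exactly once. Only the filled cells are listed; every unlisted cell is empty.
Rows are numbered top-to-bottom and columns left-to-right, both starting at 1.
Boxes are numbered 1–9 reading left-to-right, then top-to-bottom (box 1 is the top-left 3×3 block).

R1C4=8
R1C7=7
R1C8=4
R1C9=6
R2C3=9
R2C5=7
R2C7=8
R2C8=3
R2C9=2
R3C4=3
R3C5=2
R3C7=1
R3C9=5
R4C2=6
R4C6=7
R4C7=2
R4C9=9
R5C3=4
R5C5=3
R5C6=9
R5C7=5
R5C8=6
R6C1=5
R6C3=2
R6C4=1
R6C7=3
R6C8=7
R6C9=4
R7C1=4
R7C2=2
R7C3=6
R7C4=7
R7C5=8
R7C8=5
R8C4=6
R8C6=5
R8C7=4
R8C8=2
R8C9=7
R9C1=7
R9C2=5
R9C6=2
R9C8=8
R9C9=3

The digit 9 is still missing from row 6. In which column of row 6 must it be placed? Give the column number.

Consider where 9 can go in row 6.
R6C5 is out (box 5 already has a 9).
R6C6 is out (column 6 already has a 9).
So the only cell in row 6 that can hold 9 is R6C2.
That is column 2.

2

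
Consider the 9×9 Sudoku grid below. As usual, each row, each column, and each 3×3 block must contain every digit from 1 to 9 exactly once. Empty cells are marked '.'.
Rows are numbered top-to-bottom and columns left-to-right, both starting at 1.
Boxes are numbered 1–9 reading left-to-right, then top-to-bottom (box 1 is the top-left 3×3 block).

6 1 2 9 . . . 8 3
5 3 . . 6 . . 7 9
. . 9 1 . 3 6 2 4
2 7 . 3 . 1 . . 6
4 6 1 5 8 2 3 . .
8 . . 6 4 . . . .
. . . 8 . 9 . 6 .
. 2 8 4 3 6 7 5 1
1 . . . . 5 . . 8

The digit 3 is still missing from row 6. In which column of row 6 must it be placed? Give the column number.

3

Consider where 3 can go in row 6.
r6c2 is out (column 2 already has a 3).
r6c6 is out (column 6 already has a 3).
r6c7 is out (column 7 already has a 3).
r6c8 is out (box 6 already has a 3).
r6c9 is out (column 9 already has a 3).
So the only cell in row 6 that can hold 3 is r6c3.
That is column 3.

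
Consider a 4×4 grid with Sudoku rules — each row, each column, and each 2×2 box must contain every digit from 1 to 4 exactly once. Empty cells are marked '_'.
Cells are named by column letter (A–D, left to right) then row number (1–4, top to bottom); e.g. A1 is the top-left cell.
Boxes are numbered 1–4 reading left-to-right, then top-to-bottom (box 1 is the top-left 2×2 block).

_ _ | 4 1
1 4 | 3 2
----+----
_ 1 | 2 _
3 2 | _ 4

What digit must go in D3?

3

Row 3 already contains {1, 2}.
Column D already contains {1, 2, 4}.
Its 2×2 block (box 4) already contains {2, 4}.
The only value from 1–4 not eliminated is 3, so D3 = 3.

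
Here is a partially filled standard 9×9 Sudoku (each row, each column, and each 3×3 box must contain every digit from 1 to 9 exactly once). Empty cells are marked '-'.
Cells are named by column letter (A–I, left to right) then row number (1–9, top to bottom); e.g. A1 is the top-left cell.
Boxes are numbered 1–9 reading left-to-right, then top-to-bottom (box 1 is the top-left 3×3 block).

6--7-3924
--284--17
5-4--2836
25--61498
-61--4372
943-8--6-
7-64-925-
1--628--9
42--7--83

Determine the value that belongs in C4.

Row 4 already contains {1, 2, 4, 5, 6, 8, 9}.
Column C already contains {1, 2, 3, 4, 6}.
Its 3×3 block (box 4) already contains {1, 2, 3, 4, 5, 6, 9}.
The only value from 1–9 not eliminated is 7, so C4 = 7.

7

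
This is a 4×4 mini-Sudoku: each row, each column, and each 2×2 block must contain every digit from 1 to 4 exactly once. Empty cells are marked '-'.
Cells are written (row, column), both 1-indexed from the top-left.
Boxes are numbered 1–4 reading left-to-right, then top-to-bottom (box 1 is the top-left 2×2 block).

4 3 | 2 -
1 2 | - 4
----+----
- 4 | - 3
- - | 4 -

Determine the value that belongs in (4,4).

2

Cell (4,4) itself could take any of {1, 2} by direct elimination.
Consider where 2 can go in column 4.
(1,4) is out (row 1 already has a 2).
So the only cell in column 4 that can hold 2 is (4,4).
Therefore (4,4) = 2.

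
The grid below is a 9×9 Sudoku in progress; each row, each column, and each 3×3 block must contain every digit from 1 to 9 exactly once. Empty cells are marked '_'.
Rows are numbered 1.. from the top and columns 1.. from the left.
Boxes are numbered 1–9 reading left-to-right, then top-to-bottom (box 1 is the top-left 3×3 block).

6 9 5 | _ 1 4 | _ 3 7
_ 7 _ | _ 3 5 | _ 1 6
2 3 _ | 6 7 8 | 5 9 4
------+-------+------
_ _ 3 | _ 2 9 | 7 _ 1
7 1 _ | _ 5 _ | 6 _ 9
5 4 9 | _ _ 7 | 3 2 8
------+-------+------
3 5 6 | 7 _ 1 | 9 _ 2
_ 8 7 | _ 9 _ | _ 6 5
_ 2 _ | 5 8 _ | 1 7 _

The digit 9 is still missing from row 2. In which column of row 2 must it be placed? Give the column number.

Consider where 9 can go in row 2.
row 2, column 1 is out (box 1 already has a 9).
row 2, column 3 is out (column 3 already has a 9).
row 2, column 7 is out (column 7 already has a 9).
So the only cell in row 2 that can hold 9 is row 2, column 4.
That is column 4.

4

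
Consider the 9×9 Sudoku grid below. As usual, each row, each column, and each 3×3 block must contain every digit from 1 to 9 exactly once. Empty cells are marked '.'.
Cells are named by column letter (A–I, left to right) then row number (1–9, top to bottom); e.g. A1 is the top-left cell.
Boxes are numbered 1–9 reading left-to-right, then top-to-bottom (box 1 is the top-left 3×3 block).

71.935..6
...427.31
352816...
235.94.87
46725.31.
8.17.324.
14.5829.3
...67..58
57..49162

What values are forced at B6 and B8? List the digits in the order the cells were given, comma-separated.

For B6:
  Row 6 already contains {1, 2, 3, 4, 7, 8}.
  Column B already contains {1, 3, 4, 5, 6, 7}.
  Its 3×3 block (box 4) already contains {1, 2, 3, 4, 5, 6, 7, 8}.
  The only value from 1–9 not eliminated is 9, so B6 = 9.
For B8:
  Consider where 2 can go in column B.
  B2 is out (row 2 already has a 2).
  B6 is out (row 6 already has a 2).
  So the only cell in column B that can hold 2 is B8.
  So B8 = 2.

9,2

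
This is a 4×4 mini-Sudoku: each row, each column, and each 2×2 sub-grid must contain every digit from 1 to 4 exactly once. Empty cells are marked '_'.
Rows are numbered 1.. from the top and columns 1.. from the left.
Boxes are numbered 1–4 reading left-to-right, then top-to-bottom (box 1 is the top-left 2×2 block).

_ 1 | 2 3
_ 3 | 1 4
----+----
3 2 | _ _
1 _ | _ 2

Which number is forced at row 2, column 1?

2

Row 2 already contains {1, 3, 4}.
Column 1 already contains {1, 3}.
Its 2×2 block (box 1) already contains {1, 3}.
The only value from 1–4 not eliminated is 2, so row 2, column 1 = 2.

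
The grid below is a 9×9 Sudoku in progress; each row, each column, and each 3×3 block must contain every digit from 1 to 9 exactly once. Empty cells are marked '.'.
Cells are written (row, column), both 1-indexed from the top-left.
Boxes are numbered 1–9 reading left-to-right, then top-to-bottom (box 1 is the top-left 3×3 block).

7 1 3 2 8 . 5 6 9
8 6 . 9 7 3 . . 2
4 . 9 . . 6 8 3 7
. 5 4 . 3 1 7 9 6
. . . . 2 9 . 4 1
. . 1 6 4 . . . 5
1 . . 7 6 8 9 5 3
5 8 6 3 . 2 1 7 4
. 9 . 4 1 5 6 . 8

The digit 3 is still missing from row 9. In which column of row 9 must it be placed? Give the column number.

1

Consider where 3 can go in row 9.
(9,3) is out (column 3 already has a 3).
(9,8) is out (column 8 already has a 3).
So the only cell in row 9 that can hold 3 is (9,1).
That is column 1.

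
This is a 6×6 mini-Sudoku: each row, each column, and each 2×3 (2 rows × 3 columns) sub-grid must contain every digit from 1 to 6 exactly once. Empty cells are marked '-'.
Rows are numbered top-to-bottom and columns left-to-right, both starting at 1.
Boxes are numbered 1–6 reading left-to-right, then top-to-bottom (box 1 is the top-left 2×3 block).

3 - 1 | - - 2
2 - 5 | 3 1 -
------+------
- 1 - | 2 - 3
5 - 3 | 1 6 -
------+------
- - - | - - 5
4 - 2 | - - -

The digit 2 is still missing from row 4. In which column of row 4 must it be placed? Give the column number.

Consider where 2 can go in row 4.
r4c6 is out (column 6 already has a 2).
So the only cell in row 4 that can hold 2 is r4c2.
That is column 2.

2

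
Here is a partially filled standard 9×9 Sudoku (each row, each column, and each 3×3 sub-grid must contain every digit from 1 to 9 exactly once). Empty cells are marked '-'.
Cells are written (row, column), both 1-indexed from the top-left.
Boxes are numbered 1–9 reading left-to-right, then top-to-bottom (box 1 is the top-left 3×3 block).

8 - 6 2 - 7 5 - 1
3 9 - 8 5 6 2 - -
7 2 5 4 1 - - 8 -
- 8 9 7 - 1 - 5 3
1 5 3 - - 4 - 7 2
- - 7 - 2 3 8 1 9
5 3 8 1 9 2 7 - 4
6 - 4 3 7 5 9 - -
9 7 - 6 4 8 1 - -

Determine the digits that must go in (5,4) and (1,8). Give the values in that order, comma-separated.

For (5,4):
  Row 5 already contains {1, 2, 3, 4, 5, 7}.
  Column 4 already contains {1, 2, 3, 4, 6, 7, 8}.
  Its 3×3 block (box 5) already contains {1, 2, 3, 4, 7}.
  The only value from 1–9 not eliminated is 9, so (5,4) = 9.
For (1,8):
  Consider where 9 can go in row 1.
  (1,2) is out (column 2 already has a 9).
  (1,5) is out (column 5 already has a 9).
  So the only cell in row 1 that can hold 9 is (1,8).
  So (1,8) = 9.

9,9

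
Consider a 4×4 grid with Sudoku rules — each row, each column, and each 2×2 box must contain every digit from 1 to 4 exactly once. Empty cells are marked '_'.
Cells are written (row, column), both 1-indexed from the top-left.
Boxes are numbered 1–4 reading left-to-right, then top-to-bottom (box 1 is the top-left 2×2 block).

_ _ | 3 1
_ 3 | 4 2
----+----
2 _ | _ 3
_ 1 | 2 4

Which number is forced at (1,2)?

Cell (1,2) itself could take any of {2, 4} by direct elimination.
Consider where 2 can go in box 1.
(1,1) is out (column 1 already has a 2).
(2,1) is out (row 2 already has a 2).
So the only cell in box 1 that can hold 2 is (1,2).
Therefore (1,2) = 2.

2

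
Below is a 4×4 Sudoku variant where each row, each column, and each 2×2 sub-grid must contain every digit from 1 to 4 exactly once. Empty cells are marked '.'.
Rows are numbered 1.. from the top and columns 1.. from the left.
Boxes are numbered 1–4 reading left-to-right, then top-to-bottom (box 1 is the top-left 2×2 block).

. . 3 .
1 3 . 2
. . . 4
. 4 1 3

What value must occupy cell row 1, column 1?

4

Cell row 1, column 1 itself could take any of {2, 4} by direct elimination.
Consider where 4 can go in row 1.
row 1, column 2 is out (column 2 already has a 4).
row 1, column 4 is out (column 4 already has a 4).
So the only cell in row 1 that can hold 4 is row 1, column 1.
Therefore row 1, column 1 = 4.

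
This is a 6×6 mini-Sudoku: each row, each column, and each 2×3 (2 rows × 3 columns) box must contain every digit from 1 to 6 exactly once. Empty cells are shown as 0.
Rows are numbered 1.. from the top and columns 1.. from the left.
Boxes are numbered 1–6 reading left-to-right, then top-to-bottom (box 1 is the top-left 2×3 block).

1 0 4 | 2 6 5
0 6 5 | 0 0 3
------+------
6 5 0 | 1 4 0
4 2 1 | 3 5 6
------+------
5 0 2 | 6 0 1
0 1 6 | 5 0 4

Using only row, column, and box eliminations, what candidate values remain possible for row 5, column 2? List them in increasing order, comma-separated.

Row 5 already contains {1, 2, 5, 6}.
Column 2 already contains {1, 2, 5, 6}.
Its 2×3 block (box 5) already contains {1, 2, 5, 6}.
Removing those from 1–6 leaves {3, 4} as the candidates for row 5, column 2.

3,4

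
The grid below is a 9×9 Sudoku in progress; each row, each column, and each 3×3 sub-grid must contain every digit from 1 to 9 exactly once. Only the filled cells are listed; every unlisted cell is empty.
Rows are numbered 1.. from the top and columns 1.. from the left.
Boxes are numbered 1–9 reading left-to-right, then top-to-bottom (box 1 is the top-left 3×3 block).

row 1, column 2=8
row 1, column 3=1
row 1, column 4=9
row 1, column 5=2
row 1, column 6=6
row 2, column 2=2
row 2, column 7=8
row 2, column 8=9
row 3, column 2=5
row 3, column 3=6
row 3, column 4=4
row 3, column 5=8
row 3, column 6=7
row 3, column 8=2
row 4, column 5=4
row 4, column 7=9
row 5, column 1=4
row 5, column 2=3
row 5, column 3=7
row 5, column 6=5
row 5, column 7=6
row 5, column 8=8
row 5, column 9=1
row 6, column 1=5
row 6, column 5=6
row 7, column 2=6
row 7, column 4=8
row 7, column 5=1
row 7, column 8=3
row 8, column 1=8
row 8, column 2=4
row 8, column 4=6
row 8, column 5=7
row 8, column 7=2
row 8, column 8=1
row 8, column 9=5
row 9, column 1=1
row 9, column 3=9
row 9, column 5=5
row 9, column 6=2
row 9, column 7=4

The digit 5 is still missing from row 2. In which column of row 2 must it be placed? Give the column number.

4

Consider where 5 can go in row 2.
row 2, column 1 is out (column 1 already has a 5).
row 2, column 3 is out (box 1 already has a 5).
row 2, column 5 is out (column 5 already has a 5).
row 2, column 6 is out (column 6 already has a 5).
row 2, column 9 is out (column 9 already has a 5).
So the only cell in row 2 that can hold 5 is row 2, column 4.
That is column 4.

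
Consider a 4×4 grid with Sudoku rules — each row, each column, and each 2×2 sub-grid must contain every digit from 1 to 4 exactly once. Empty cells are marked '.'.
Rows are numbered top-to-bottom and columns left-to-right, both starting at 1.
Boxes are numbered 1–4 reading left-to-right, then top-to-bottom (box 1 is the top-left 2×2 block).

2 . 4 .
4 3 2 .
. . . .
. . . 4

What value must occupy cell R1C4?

3

Cell R1C4 itself could take any of {1, 3} by direct elimination.
Consider where 3 can go in box 2.
R2C4 is out (row 2 already has a 3).
So the only cell in box 2 that can hold 3 is R1C4.
Therefore R1C4 = 3.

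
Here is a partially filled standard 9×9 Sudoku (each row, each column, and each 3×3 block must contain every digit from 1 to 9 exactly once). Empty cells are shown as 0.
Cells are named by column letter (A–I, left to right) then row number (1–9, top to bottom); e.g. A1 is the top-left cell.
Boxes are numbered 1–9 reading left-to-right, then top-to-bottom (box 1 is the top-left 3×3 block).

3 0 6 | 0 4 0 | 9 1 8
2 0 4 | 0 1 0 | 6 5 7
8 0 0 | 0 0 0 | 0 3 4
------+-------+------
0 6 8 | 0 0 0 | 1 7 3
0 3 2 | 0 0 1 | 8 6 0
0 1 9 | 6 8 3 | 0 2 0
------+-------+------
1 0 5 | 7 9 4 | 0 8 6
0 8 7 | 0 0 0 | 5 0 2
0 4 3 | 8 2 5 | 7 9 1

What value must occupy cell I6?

Row 6 already contains {1, 2, 3, 6, 8, 9}.
Column I already contains {1, 2, 3, 4, 6, 7, 8}.
Its 3×3 block (box 6) already contains {1, 2, 3, 6, 7, 8}.
The only value from 1–9 not eliminated is 5, so I6 = 5.

5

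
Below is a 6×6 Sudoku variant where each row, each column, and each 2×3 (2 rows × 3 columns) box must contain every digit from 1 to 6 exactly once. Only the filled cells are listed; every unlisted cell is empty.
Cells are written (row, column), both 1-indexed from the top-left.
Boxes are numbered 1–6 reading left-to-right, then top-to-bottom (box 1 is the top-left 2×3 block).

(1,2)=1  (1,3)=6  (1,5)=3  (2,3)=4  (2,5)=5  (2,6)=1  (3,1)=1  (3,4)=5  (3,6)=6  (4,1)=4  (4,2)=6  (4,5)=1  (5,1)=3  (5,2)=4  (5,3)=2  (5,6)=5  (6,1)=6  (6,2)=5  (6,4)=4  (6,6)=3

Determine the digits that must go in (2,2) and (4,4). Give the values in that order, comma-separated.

For (2,2):
  Consider where 3 can go in row 2.
  (2,1) is out (column 1 already has a 3).
  (2,4) is out (box 2 already has a 3).
  So the only cell in row 2 that can hold 3 is (2,2).
  So (2,2) = 3.
For (4,4):
  Consider where 3 can go in column 4.
  (1,4) is out (row 1 already has a 3).
  (2,4) is out (box 2 already has a 3).
  (5,4) is out (row 5 already has a 3).
  So the only cell in column 4 that can hold 3 is (4,4).
  So (4,4) = 3.

3,3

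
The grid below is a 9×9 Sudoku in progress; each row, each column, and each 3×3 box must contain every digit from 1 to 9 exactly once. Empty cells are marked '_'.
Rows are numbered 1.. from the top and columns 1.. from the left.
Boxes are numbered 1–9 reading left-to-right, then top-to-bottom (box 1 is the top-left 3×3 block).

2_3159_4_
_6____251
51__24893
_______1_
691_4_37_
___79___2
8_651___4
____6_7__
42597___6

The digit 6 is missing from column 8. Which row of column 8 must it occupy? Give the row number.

6

Consider where 6 can go in column 8.
row 7, column 8 is out (row 7 already has a 6).
row 8, column 8 is out (row 8 already has a 6).
row 9, column 8 is out (row 9 already has a 6).
So the only cell in column 8 that can hold 6 is row 6, column 8.
That is row 6.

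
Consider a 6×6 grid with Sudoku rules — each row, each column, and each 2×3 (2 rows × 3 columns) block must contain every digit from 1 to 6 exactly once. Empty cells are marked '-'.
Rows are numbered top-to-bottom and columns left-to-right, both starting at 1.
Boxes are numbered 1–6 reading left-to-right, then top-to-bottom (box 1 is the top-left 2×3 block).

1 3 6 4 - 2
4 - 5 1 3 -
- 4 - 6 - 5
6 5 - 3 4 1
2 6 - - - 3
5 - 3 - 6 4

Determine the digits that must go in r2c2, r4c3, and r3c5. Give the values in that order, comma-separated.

2,2,2

For r2c2:
  Row 2 already contains {1, 3, 4, 5}.
  Column 2 already contains {3, 4, 5, 6}.
  Its 2×3 block (box 1) already contains {1, 3, 4, 5, 6}.
  The only value from 1–6 not eliminated is 2, so r2c2 = 2.
For r4c3:
  Row 4 already contains {1, 3, 4, 5, 6}.
  Column 3 already contains {3, 5, 6}.
  Its 2×3 block (box 3) already contains {4, 5, 6}.
  The only value from 1–6 not eliminated is 2, so r4c3 = 2.
For r3c5:
  Row 3 already contains {4, 5, 6}.
  Column 5 already contains {3, 4, 6}.
  Its 2×3 block (box 4) already contains {1, 3, 4, 5, 6}.
  The only value from 1–6 not eliminated is 2, so r3c5 = 2.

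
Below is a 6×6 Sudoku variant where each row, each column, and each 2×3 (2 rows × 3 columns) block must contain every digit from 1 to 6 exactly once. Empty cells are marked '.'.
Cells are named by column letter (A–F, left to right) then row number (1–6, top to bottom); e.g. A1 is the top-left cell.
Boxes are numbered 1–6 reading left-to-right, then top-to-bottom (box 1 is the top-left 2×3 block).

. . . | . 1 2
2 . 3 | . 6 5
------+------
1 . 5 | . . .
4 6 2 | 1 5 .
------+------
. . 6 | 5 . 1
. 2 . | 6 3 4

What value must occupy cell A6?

5

Row 6 already contains {2, 3, 4, 6}.
Column A already contains {1, 2, 4}.
Its 2×3 block (box 5) already contains {2, 6}.
The only value from 1–6 not eliminated is 5, so A6 = 5.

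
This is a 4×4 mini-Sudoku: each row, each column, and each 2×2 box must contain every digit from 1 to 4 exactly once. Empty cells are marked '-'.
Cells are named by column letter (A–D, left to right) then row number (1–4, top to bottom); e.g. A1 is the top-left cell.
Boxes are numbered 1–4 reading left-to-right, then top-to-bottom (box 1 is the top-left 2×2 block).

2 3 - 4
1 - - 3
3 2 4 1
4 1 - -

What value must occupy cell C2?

2

Row 2 already contains {1, 3}.
Column C already contains {4}.
Its 2×2 block (box 2) already contains {3, 4}.
The only value from 1–4 not eliminated is 2, so C2 = 2.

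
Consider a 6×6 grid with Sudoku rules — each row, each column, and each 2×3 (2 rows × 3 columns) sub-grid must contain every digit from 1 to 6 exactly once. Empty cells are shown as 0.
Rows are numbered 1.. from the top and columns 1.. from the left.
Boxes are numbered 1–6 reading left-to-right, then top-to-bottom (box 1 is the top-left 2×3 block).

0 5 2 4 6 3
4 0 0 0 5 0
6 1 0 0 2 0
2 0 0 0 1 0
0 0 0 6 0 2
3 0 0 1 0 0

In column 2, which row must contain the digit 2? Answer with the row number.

Consider where 2 can go in column 2.
row 2, column 2 is out (box 1 already has a 2).
row 4, column 2 is out (row 4 already has a 2).
row 5, column 2 is out (row 5 already has a 2).
So the only cell in column 2 that can hold 2 is row 6, column 2.
That is row 6.

6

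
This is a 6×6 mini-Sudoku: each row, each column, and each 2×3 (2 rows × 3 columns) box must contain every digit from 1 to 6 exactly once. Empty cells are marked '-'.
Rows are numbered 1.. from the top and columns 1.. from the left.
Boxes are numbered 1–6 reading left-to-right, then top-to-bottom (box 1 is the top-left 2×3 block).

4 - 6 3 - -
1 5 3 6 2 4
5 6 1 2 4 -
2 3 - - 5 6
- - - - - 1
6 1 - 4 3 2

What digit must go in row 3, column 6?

Row 3 already contains {1, 2, 4, 5, 6}.
Column 6 already contains {1, 2, 4, 6}.
Its 2×3 block (box 4) already contains {2, 4, 5, 6}.
The only value from 1–6 not eliminated is 3, so row 3, column 6 = 3.

3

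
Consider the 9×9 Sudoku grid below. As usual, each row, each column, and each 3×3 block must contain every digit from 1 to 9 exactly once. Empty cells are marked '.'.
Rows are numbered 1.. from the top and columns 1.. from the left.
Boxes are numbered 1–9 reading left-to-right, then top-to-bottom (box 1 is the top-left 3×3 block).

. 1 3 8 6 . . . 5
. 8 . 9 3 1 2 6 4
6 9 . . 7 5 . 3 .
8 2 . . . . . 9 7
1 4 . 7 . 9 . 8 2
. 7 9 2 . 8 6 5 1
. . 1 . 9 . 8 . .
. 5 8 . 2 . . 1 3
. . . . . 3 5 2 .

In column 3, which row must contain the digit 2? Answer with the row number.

Consider where 2 can go in column 3.
row 2, column 3 is out (row 2 already has a 2).
row 4, column 3 is out (row 4 already has a 2).
row 5, column 3 is out (row 5 already has a 2).
row 9, column 3 is out (row 9 already has a 2).
So the only cell in column 3 that can hold 2 is row 3, column 3.
That is row 3.

3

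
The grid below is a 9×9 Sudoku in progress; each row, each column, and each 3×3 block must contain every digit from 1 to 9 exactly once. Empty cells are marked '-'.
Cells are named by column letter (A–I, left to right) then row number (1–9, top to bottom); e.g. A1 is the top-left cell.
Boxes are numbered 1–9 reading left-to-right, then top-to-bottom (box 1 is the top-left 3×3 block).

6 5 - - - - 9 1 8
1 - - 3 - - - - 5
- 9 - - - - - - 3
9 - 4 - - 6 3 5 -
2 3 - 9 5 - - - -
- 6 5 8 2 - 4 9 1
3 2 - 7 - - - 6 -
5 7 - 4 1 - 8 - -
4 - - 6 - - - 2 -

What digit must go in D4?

Row 4 already contains {3, 4, 5, 6, 9}.
Column D already contains {3, 4, 6, 7, 8, 9}.
Its 3×3 block (box 5) already contains {2, 5, 6, 8, 9}.
The only value from 1–9 not eliminated is 1, so D4 = 1.

1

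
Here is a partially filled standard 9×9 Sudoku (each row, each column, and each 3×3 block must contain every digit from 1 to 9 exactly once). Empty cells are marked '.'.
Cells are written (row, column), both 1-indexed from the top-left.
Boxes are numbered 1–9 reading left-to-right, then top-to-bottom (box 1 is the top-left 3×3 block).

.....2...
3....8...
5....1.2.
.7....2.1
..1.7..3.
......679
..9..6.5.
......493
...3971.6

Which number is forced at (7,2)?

Cell (7,2) itself could take any of {1, 2, 3, 4, 8} by direct elimination.
Consider where 3 can go in box 7.
(7,1) is out (column 1 already has a 3). (8,1) is out (row 8 already has a 3). (8,2) is out (row 8 already has a 3). (8,3) is out (row 8 already has a 3). The remaining empty cells in box 7 are similarly blocked.
So the only cell in box 7 that can hold 3 is (7,2).
Therefore (7,2) = 3.

3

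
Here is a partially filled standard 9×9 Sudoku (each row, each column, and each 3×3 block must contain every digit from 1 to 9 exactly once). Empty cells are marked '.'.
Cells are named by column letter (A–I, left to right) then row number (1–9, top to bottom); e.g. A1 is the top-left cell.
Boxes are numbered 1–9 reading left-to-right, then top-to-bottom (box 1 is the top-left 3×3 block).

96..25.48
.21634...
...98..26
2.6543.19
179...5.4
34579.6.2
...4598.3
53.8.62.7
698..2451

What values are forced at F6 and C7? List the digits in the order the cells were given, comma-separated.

1,2

For F6:
  Consider where 1 can go in row 6.
  H6 is out (column H already has a 1).
  So the only cell in row 6 that can hold 1 is F6.
  So F6 = 1.
For C7:
  Consider where 2 can go in box 7.
  A7 is out (column A already has a 2).
  B7 is out (column B already has a 2).
  C8 is out (row 8 already has a 2).
  So the only cell in box 7 that can hold 2 is C7.
  So C7 = 2.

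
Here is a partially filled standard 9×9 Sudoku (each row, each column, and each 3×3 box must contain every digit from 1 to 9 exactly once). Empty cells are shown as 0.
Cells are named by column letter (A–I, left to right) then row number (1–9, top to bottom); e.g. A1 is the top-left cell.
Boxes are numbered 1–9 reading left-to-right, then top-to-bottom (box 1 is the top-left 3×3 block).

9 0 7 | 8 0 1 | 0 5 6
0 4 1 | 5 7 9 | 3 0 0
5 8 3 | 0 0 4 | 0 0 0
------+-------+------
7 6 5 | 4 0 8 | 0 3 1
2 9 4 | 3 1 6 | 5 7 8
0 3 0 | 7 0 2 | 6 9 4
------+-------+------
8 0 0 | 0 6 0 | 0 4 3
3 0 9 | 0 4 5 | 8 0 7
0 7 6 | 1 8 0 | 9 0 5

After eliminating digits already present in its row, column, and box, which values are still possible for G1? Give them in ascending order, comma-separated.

2,4

Row 1 already contains {1, 5, 6, 7, 8, 9}.
Column G already contains {3, 5, 6, 8, 9}.
Its 3×3 block (box 3) already contains {3, 5, 6}.
Removing those from 1–9 leaves {2, 4} as the candidates for G1.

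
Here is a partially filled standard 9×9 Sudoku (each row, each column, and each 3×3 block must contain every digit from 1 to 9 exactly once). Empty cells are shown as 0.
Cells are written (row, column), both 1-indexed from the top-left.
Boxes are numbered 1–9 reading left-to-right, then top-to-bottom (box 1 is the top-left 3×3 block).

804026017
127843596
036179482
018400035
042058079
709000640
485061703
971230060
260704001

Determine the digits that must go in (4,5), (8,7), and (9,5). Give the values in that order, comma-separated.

For (4,5):
  Row 4 already contains {1, 3, 4, 5, 8}.
  Column 5 already contains {2, 3, 4, 5, 6, 7}.
  Its 3×3 block (box 5) already contains {4, 5, 8}.
  The only value from 1–9 not eliminated is 9, so (4,5) = 9.
For (8,7):
  Row 8 already contains {1, 2, 3, 6, 7, 9}.
  Column 7 already contains {4, 5, 6, 7}.
  Its 3×3 block (box 9) already contains {1, 3, 6, 7}.
  The only value from 1–9 not eliminated is 8, so (8,7) = 8.
For (9,5):
  Consider where 8 can go in column 5.
  (4,5) is out (row 4 already has a 8).
  (6,5) is out (box 5 already has a 8).
  So the only cell in column 5 that can hold 8 is (9,5).
  So (9,5) = 8.

9,8,8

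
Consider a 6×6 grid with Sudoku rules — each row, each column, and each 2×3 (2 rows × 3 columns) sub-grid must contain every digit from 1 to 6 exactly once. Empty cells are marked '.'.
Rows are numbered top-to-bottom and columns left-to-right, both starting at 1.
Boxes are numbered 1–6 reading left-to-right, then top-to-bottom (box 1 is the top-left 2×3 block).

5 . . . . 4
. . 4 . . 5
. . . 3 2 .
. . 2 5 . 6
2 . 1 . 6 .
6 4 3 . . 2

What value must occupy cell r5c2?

Row 5 already contains {1, 2, 6}.
Column 2 already contains {4}.
Its 2×3 block (box 5) already contains {1, 2, 3, 4, 6}.
The only value from 1–6 not eliminated is 5, so r5c2 = 5.

5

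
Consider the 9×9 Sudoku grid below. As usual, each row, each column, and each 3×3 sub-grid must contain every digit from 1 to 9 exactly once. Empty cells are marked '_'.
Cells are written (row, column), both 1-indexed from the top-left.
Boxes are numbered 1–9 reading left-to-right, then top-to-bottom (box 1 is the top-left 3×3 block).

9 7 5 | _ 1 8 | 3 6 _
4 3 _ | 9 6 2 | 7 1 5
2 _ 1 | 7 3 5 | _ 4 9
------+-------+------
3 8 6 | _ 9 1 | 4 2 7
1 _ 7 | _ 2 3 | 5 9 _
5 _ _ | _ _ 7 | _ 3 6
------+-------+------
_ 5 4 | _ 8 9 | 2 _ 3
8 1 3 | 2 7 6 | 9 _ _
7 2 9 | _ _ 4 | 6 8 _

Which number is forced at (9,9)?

Row 9 already contains {2, 4, 6, 7, 8, 9}.
Column 9 already contains {3, 5, 6, 7, 9}.
Its 3×3 block (box 9) already contains {2, 3, 6, 8, 9}.
The only value from 1–9 not eliminated is 1, so (9,9) = 1.

1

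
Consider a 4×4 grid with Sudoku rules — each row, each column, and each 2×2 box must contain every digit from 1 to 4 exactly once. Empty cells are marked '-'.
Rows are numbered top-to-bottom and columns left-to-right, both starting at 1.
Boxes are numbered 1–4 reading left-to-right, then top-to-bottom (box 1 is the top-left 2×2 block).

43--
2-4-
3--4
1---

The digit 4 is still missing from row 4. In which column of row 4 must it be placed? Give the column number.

Consider where 4 can go in row 4.
R4C3 is out (column 3 already has a 4).
R4C4 is out (column 4 already has a 4).
So the only cell in row 4 that can hold 4 is R4C2.
That is column 2.

2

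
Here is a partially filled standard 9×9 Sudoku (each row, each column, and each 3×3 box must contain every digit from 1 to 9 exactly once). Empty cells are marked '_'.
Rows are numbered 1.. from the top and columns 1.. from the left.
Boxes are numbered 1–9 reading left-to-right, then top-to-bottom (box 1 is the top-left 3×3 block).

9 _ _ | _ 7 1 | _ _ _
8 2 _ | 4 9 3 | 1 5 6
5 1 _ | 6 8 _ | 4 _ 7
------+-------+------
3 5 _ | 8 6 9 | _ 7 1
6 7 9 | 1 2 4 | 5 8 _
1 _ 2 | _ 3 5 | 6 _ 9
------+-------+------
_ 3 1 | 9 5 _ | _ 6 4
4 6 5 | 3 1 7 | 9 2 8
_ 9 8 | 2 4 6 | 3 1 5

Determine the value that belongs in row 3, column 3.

Row 3 already contains {1, 4, 5, 6, 7, 8}.
Column 3 already contains {1, 2, 5, 8, 9}.
Its 3×3 block (box 1) already contains {1, 2, 5, 8, 9}.
The only value from 1–9 not eliminated is 3, so row 3, column 3 = 3.

3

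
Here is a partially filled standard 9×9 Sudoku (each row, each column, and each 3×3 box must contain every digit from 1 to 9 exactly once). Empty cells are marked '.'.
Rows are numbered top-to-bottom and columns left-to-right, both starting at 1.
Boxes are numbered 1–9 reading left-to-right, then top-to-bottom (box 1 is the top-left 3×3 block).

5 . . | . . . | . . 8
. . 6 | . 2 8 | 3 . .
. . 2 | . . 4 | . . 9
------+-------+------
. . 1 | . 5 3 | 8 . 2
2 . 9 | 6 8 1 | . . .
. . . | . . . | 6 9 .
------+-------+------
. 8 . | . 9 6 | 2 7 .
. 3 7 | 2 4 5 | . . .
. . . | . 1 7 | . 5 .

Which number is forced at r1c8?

Cell r1c8 itself could take any of {1, 2, 4, 6} by direct elimination.
Consider where 2 can go in column 8.
r2c8 is out (row 2 already has a 2).
r3c8 is out (row 3 already has a 2).
r4c8 is out (row 4 already has a 2).
r5c8 is out (row 5 already has a 2).
r8c8 is out (row 8 already has a 2).
So the only cell in column 8 that can hold 2 is r1c8.
Therefore r1c8 = 2.

2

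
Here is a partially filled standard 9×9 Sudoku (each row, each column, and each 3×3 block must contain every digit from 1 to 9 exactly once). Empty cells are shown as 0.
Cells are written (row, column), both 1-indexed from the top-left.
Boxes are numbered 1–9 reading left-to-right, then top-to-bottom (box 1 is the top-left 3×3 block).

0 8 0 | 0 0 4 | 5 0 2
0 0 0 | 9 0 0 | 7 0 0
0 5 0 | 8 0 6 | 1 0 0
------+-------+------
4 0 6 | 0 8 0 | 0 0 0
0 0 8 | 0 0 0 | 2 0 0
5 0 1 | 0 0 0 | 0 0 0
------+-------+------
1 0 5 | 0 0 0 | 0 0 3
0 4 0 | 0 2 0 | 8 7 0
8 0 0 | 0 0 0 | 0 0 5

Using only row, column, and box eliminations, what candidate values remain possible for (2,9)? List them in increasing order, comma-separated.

Row 2 already contains {7, 9}.
Column 9 already contains {2, 3, 5}.
Its 3×3 block (box 3) already contains {1, 2, 5, 7}.
Removing those from 1–9 leaves {4, 6, 8} as the candidates for (2,9).

4,6,8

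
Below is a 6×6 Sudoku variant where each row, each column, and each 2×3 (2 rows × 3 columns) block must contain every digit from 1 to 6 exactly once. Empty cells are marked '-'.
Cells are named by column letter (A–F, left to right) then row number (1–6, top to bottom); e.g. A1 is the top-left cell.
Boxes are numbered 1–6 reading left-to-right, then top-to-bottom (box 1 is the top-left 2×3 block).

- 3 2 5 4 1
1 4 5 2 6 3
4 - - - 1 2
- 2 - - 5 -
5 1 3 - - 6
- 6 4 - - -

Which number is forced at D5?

Row 5 already contains {1, 3, 5, 6}.
Column D already contains {2, 5}.
Its 2×3 block (box 6) already contains {6}.
The only value from 1–6 not eliminated is 4, so D5 = 4.

4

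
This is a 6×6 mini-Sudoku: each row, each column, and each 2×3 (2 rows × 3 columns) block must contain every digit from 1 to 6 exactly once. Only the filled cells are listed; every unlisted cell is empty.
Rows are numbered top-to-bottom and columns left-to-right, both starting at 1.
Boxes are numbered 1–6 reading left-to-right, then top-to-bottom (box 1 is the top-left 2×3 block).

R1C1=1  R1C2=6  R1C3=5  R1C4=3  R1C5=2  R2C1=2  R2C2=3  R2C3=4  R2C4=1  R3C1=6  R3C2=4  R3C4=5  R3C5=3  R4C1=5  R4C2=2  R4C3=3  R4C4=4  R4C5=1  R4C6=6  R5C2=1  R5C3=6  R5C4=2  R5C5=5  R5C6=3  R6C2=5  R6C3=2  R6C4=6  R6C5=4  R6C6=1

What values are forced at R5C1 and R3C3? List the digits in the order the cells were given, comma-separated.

For R5C1:
  Row 5 already contains {1, 2, 3, 5, 6}.
  Column 1 already contains {1, 2, 5, 6}.
  Its 2×3 block (box 5) already contains {1, 2, 5, 6}.
  The only value from 1–6 not eliminated is 4, so R5C1 = 4.
For R3C3:
  Row 3 already contains {3, 4, 5, 6}.
  Column 3 already contains {2, 3, 4, 5, 6}.
  Its 2×3 block (box 3) already contains {2, 3, 4, 5, 6}.
  The only value from 1–6 not eliminated is 1, so R3C3 = 1.

4,1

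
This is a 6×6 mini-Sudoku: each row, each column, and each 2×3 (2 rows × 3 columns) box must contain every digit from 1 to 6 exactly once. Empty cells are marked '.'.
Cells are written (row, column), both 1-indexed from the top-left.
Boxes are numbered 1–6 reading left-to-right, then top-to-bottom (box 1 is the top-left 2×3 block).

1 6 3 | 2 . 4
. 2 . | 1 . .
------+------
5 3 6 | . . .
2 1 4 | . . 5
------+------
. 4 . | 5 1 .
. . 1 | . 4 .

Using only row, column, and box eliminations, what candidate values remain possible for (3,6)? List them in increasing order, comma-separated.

Row 3 already contains {3, 5, 6}.
Column 6 already contains {4, 5}.
Its 2×3 block (box 4) already contains {5}.
Removing those from 1–6 leaves {1, 2} as the candidates for (3,6).

1,2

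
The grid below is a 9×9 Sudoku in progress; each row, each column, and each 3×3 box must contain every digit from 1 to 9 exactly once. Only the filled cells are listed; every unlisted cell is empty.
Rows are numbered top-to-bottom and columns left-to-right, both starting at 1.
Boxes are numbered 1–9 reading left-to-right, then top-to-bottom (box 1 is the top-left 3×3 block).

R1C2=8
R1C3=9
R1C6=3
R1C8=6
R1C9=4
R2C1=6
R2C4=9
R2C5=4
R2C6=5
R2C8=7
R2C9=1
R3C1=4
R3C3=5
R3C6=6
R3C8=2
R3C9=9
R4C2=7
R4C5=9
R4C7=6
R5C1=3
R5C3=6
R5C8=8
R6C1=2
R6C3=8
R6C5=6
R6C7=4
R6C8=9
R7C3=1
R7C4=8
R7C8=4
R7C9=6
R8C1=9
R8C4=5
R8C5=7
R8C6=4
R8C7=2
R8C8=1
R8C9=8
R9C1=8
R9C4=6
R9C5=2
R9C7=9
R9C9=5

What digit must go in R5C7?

Cell R5C7 itself could take any of {1, 5, 7} by direct elimination.
Consider where 1 can go in column 7.
R1C7 is out (box 3 already has a 1).
R2C7 is out (row 2 already has a 1).
R3C7 is out (box 3 already has a 1).
R7C7 is out (row 7 already has a 1).
So the only cell in column 7 that can hold 1 is R5C7.
Therefore R5C7 = 1.

1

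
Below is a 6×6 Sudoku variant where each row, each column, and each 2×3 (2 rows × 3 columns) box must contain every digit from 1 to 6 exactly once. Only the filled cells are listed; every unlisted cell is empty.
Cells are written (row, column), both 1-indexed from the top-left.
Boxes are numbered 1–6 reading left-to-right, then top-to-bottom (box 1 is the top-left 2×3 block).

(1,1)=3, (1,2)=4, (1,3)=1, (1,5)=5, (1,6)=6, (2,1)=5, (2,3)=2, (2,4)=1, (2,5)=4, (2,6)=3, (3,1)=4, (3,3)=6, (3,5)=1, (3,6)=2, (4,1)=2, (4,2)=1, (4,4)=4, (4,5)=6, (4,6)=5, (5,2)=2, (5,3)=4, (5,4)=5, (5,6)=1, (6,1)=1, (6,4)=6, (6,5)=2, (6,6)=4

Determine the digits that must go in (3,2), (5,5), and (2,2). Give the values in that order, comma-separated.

5,3,6

For (3,2):
  Consider where 5 can go in box 3.
  (4,3) is out (row 4 already has a 5).
  So the only cell in box 3 that can hold 5 is (3,2).
  So (3,2) = 5.
For (5,5):
  Row 5 already contains {1, 2, 4, 5}.
  Column 5 already contains {1, 2, 4, 5, 6}.
  Its 2×3 block (box 6) already contains {1, 2, 4, 5, 6}.
  The only value from 1–6 not eliminated is 3, so (5,5) = 3.
For (2,2):
  Row 2 already contains {1, 2, 3, 4, 5}.
  Column 2 already contains {1, 2, 4}.
  Its 2×3 block (box 1) already contains {1, 2, 3, 4, 5}.
  The only value from 1–6 not eliminated is 6, so (2,2) = 6.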